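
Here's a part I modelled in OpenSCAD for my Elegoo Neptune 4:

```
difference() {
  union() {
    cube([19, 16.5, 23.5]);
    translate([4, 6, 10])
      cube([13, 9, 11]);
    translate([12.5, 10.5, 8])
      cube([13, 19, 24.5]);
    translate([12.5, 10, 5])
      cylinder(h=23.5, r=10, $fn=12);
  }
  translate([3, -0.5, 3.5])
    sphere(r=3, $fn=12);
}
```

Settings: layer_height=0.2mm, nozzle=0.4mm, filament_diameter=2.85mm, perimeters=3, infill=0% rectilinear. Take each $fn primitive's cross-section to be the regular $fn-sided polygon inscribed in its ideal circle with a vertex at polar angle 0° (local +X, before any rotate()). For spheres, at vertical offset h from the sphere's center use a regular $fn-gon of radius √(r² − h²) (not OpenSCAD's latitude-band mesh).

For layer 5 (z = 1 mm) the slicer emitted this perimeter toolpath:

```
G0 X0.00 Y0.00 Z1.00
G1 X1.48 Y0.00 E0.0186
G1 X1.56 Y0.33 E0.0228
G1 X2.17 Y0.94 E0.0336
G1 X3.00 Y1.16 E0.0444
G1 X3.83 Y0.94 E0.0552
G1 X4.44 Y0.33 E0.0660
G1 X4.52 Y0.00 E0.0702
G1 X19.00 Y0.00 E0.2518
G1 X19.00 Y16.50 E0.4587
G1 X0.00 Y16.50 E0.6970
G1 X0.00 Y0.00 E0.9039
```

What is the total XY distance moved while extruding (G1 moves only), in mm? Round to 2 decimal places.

72.08 mm

Sum the Euclidean lengths of each G1 segment: total = 72.08 mm.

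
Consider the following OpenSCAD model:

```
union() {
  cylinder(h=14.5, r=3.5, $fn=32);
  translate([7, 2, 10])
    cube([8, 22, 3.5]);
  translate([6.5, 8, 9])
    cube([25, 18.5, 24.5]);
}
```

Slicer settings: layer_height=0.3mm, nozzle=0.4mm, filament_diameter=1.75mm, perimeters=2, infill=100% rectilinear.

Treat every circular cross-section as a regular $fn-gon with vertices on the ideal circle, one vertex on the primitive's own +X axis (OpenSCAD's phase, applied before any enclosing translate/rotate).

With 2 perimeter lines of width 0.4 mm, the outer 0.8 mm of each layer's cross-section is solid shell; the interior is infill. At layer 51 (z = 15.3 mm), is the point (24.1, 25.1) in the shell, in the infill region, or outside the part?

infill

At z = 15.3 mm: the cylinder does not reach this height (z outside [0, 14.5]); the cube at (7, 2) does not reach this height (z outside [10, 13.5]); the cube at (6.5, 8) (footprint 25×18.5) is included at this height; Combining (union): only the 25×18.5 cube at (6.5, 8) is present, so the union is just that shape — 1 connected region. Overall, the cross-section is a single solid region. The nearest boundary edge runs (31.50, 26.50)→(6.50, 26.50); distance from the point to it = 1.40 mm. The point is inside the cross-section and 1.40 mm from the nearest boundary — more than the 0.8 mm shell width (2 × 0.4), so it's in the infill interior.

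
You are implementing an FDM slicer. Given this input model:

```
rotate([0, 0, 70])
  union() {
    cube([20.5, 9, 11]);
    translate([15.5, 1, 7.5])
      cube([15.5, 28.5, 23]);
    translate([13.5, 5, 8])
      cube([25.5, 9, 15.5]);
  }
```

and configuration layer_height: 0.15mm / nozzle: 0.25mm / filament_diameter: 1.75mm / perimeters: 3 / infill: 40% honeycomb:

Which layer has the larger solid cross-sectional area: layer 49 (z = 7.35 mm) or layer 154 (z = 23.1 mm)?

layer 154 (z = 23.1 mm)

Layer 49 (z = 7.35): the cube is present — its section is the full 20.5×9 rectangle (area 184.50 mm²); the cube at (15.5, 1) is not intersected at this z (z outside [7.5, 30.5]); the cube at (13.5, 5) does not reach this height (z outside [8, 23.5]); Taking the union: only the 20.5×9 cube is present, so the union is just that shape — area = 184.50 mm²; (rotated 70° about Z; rotation is an isometry so areas/perimeters/island counts are preserved). So its area = 184.50 mm². Layer 154 (z = 23.1): the cube is absent (z outside [0, 11]); the cube at (15.5, 1) is present — its section is the full 15.5×28.5 rectangle (area 441.75 mm²); the cube at (13.5, 5) (footprint 25.5×9) is included at this height (area 229.50 mm²); Combining (union): the regions partially overlap — summed areas 671.25 mm² minus the doubly-counted overlap 139.50 mm² gives 531.75 mm² — area = 531.75 mm²; (whole slice rotated 70° about Z — lengths, areas and connectivity unchanged). So its area = 531.75 mm². Layer 154 is larger (531.75 vs 184.50 mm²).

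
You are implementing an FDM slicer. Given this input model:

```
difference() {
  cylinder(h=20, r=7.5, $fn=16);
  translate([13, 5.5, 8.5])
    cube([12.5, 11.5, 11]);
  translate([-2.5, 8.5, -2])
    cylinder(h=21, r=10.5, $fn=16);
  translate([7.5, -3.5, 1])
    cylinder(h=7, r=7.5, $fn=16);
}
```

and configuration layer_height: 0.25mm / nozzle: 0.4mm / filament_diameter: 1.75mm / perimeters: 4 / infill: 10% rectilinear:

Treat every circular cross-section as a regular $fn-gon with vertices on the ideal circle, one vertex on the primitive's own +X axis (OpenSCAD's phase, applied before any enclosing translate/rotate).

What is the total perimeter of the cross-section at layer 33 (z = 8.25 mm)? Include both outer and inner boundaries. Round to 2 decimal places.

42.63 mm

At z = 8.25 mm: the cylinder: section is a regular 16-gon, circumradius r=7.5 (perimeter = 2·16·7.500·sin(180°/16) = 46.82 mm); the cube at (13, 5.5) does not reach this height (z outside [8.5, 19.5]); the r=10.5 cylinder at (-2.5, 8.5) gives a regular 16-gon of circumradius 10.5 (constant along its height) (perimeter = 2·16·10.500·sin(180°/16) = 65.55 mm); the cylinder at (7.5, -3.5) is absent (z outside [1, 8]); Subtracting the remaining from the first: starting from the r=7.5 cylinder, the r=10.5 cylinder at (-2.5, 8.5) partially overlaps it — only the 94.26 mm² overlap (of its 337.53 mm²) is removed, clipping the outline — boundary = 42.63 mm. Overall, the cross-section is a single solid region. Total boundary length (outer) = 42.63 mm.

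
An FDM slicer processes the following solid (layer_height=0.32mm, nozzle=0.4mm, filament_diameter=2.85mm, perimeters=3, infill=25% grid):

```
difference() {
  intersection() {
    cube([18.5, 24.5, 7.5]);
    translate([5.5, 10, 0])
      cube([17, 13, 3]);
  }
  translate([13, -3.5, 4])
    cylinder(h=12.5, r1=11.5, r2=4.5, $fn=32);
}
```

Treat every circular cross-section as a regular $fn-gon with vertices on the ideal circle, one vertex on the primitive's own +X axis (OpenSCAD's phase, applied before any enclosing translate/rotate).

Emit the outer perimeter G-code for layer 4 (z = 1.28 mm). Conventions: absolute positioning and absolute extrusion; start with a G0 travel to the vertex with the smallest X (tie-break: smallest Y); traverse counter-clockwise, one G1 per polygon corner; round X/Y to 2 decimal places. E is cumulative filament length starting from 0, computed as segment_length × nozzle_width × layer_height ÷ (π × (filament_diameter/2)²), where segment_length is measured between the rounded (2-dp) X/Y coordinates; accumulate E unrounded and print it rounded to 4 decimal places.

At z = 1.28 mm: the 18.5×24.5 cube contributes its full rectangle; the 17×13 cube at (5.5, 10) contributes its full rectangle; Keeping only the common overlap: the 17×13 cube at (5.5, 10) partially overlaps the 18.5×24.5 cube; clipping to the common part keeps 169.00 mm² — 1 connected region; the cone at (13, -3.5) is absent (z outside [4, 16.5]); Taking the first minus the rest: none of the subtracted shapes is present at this height, so that combined region is unchanged — 1 connected region. The outline is a single polygon with 4 vertices. Extrusion per mm of travel: 0.4 × 0.32 / (π × 1.425²) = 0.020065. Accumulating E over each segment gives final E = 1.0434.

G0 X5.50 Y10.00 Z1.28
G1 X18.50 Y10.00 E0.2608
G1 X18.50 Y23.00 E0.5217
G1 X5.50 Y23.00 E0.7825
G1 X5.50 Y10.00 E1.0434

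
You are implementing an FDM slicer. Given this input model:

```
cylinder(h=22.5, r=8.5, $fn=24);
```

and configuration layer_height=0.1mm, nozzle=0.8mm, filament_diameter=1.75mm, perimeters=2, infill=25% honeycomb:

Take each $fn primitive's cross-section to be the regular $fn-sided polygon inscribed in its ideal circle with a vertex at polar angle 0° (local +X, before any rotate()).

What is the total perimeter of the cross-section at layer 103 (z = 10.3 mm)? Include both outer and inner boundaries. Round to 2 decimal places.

53.25 mm

At z = 10.3 mm: the cylinder: section is a regular 24-gon, circumradius r=8.5 (perimeter = 2·24·8.500·sin(180°/24) = 53.25 mm). Overall, the cross-section is a single solid region. Total boundary length (outer) = 53.25 mm.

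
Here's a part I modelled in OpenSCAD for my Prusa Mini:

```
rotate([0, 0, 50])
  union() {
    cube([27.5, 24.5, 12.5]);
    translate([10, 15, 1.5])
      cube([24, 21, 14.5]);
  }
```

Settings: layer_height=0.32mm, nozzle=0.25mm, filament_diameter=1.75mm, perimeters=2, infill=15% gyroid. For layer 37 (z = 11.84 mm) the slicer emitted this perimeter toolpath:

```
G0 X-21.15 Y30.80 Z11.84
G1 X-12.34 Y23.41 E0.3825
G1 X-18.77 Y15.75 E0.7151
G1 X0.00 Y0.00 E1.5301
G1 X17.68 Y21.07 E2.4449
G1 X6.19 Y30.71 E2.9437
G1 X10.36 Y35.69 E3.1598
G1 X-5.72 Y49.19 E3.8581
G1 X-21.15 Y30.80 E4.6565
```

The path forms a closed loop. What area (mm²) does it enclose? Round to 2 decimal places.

1011.62 mm²

Apply the shoelace formula to the sequence of (X, Y) vertices; enclosed area = 1011.62 mm².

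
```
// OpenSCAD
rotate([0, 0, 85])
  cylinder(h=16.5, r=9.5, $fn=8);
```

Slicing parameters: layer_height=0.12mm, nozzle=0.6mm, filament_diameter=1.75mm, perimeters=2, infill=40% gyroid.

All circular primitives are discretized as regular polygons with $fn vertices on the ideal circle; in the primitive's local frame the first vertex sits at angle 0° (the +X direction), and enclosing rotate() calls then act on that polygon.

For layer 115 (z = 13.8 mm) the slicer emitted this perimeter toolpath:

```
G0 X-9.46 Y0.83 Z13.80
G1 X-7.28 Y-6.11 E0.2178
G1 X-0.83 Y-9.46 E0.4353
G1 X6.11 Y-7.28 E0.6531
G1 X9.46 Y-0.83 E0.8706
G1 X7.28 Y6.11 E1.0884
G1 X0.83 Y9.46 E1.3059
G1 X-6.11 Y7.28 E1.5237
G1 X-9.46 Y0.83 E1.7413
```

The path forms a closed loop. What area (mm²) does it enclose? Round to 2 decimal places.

255.28 mm²

Apply the shoelace formula to the sequence of (X, Y) vertices; enclosed area = 255.28 mm².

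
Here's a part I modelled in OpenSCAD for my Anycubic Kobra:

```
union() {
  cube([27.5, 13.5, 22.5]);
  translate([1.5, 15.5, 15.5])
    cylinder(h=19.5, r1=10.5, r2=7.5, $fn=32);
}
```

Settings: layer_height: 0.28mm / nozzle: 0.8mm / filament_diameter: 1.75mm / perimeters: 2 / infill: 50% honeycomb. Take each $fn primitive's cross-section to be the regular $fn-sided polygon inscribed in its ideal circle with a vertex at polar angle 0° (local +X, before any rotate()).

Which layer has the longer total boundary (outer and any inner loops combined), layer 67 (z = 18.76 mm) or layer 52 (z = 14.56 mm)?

layer 67 (z = 18.76 mm)

Layer 67 (z = 18.76): the cube (footprint 27.5×13.5) is included at this height (perimeter 82.00 mm); the cone at (1.5, 15.5) (r1=10.5→r2=7.5) has section circumradius 9.998 here — a regular 32-gon (perimeter = 2·32·9.998·sin(180°/32) = 62.72 mm); Combining (union): the regions partially overlap (shared area 70.10 mm²), so the edge portions inside another operand are dropped and the merged outline is re-measured after clipping — boundary = 110.40 mm. So its perimeter = 110.40 mm. Layer 52 (z = 14.56): the cube (footprint 27.5×13.5) is included at this height (perimeter 82.00 mm); the cone at (1.5, 15.5) does not reach this height (z outside [15.5, 35]); Merging all regions: only the 27.5×13.5 cube is present, so the union is just that shape — boundary = 82.00 mm. So its perimeter = 82.00 mm. Layer 67 is larger (110.40 vs 82.00 mm).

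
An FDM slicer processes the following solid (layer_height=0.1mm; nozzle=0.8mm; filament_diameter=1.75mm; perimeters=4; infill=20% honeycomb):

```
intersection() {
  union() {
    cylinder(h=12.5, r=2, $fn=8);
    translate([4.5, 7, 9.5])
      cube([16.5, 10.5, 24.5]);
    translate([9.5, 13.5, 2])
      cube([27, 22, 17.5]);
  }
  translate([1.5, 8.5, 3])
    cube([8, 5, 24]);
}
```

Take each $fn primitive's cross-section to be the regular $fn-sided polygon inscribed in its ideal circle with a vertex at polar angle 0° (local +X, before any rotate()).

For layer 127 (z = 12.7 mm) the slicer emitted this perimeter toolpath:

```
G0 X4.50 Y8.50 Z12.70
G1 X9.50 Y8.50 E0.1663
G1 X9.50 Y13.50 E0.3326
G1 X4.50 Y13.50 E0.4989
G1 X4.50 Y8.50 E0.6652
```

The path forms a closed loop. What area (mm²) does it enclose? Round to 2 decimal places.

Apply the shoelace formula to the sequence of (X, Y) vertices; enclosed area = 25.00 mm².

25.00 mm²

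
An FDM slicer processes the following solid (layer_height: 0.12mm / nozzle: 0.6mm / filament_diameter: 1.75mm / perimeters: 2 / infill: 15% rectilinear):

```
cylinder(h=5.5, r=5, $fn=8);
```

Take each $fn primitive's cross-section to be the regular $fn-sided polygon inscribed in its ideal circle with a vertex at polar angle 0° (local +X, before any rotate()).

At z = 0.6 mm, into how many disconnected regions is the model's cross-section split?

1

At z = 0.6 mm: the r=5 cylinder contributes a regular 8-gon of circumradius 5. The result has 1 disconnected region.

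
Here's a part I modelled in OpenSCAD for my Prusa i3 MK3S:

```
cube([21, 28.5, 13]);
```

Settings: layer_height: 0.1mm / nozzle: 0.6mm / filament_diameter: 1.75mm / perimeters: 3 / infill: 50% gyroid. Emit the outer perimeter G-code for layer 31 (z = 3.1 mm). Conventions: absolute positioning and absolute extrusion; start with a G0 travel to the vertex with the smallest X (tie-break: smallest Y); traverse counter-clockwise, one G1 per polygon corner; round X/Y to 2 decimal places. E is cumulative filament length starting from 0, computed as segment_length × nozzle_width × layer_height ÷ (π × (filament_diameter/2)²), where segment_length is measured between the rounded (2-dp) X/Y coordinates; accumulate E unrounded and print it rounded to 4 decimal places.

G0 X0.00 Y0.00 Z3.10
G1 X21.00 Y0.00 E0.5238
G1 X21.00 Y28.50 E1.2348
G1 X0.00 Y28.50 E1.7586
G1 X0.00 Y0.00 E2.4696

At z = 3.1 mm: the cube (footprint 21×28.5) is included at this height. The outline is a single polygon with 4 vertices. Extrusion per mm of travel: 0.6 × 0.1 / (π × 0.875²) = 0.024945. Accumulating E over each segment gives final E = 2.4696.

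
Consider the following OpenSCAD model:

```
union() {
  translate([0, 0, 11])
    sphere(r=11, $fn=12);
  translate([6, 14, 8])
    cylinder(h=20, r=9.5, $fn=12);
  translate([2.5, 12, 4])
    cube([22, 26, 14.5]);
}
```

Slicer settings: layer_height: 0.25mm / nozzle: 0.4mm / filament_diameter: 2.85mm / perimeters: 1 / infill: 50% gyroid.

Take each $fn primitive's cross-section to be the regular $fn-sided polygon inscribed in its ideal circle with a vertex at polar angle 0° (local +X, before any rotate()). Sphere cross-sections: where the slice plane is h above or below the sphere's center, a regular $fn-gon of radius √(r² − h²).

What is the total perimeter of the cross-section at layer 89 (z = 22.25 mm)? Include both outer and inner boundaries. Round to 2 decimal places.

At z = 22.25 mm: the sphere is absent (|z−center|=11.250 > r=11); the cylinder at (6, 14): section is a regular 12-gon, circumradius r=9.5 (perimeter = 2·12·9.500·sin(180°/12) = 59.01 mm); the cube at (2.5, 12) does not reach this height (z outside [4, 18.5]); Merging all regions: only the r=9.5 cylinder at (6, 14) is present, so the union is just that shape — boundary = 59.01 mm. Overall, the cross-section is a single solid region. Total boundary length (outer) = 59.01 mm.

59.01 mm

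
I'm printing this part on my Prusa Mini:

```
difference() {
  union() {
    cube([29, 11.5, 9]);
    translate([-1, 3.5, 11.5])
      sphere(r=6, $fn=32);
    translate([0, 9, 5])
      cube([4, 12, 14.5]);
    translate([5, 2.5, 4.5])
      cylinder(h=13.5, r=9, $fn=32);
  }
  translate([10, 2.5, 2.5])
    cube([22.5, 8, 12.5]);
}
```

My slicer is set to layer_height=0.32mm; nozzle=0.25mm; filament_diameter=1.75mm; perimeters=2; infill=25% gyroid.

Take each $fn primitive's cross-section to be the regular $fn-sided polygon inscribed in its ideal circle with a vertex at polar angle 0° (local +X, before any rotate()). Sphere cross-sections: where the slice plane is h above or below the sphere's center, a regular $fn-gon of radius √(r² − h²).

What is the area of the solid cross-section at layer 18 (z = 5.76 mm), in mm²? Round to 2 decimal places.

332.08 mm²

At z = 5.76 mm: the cube (footprint 29×11.5) is included at this height (area 333.50 mm²); the r=6 sphere at (-1, 3.5) contributes a regular 32-gon of circumradius √(6²−5.74²) = 1.747 (area = (32/2)·1.747²·sin(360°/32) = 9.53 mm²); the 4×12 cube at (0, 9) contributes its full rectangle (area 48.00 mm²); the r=9 cylinder at (5, 2.5) gives a regular 32-gon of circumradius 9 (constant along its height) (area = (32/2)·9.000²·sin(360°/32) = 252.84 mm²); Combining (union): the regions partially overlap — summed areas 643.86 mm² minus the doubly-counted overlap 159.78 mm² gives 484.08 mm² — area = 484.08 mm²; the cube at (10, 2.5) is present — its section is the full 22.5×8 rectangle (area 180.00 mm²); Subtracting the remaining from the first: starting from the result so far (484.08 mm²), the 22.5×8 cube at (10, 2.5) partially overlaps it — only the 152.00 mm² overlap (of its 180.00 mm²) is removed, clipping the outline — area = 332.08 mm². Overall, the cross-section is a single solid region. Net area = 332.08 mm².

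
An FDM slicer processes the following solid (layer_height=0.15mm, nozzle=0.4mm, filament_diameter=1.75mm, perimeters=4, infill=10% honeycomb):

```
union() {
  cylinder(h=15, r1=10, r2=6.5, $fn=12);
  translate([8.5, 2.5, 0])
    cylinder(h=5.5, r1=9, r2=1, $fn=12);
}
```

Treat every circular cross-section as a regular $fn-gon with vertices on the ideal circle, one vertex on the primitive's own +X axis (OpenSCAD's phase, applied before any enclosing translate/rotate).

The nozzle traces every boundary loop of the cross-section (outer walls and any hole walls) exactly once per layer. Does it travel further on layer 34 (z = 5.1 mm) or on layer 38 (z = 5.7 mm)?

layer 34 (z = 5.1 mm)

Layer 34 (z = 5.1): the cone (r1=10→r2=6.5) has section circumradius 8.810 here — a regular 12-gon (perimeter = 2·12·8.810·sin(180°/12) = 54.72 mm); the cone at (8.5, 2.5) (r1=9→r2=1) has section circumradius 1.582 here — a regular 12-gon (perimeter = 2·12·1.582·sin(180°/12) = 9.83 mm); Taking the union: the regions partially overlap (shared area 2.69 mm²), so the edge portions inside another operand are dropped and the merged outline is re-measured after clipping — boundary = 57.28 mm. So its perimeter = 57.28 mm. Layer 38 (z = 5.7): the cone: at t=0.380 of its height the radius interpolates to r₁+(r₂−r₁)t = 8.670, giving a regular 12-gon of that circumradius (perimeter = 2·12·8.670·sin(180°/12) = 53.86 mm); the cone at (8.5, 2.5) does not reach this height (z outside [0, 5.5]); Merging all regions: only the cone is present, so the union is just that shape — boundary = 53.86 mm. So its perimeter = 53.86 mm. Layer 34 is larger (57.28 vs 53.86 mm).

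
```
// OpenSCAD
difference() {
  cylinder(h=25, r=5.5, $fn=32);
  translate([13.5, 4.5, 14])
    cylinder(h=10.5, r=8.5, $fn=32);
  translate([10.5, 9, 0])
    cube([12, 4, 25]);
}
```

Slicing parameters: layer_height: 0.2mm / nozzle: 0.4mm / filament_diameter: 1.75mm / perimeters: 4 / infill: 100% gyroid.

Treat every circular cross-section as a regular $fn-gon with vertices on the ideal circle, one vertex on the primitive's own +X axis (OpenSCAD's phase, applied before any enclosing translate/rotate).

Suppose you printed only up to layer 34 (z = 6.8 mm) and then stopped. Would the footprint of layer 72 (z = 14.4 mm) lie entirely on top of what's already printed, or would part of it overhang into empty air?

entirely on top

Compare the two slices. At z = 6.8: the r=5.5 cylinder gives a regular 32-gon of circumradius 5.5 (constant along its height) (area = (32/2)·5.500²·sin(360°/32) = 94.42 mm²); the cylinder at (13.5, 4.5) is absent (z outside [14, 24.5]); the 12×4 cube at (10.5, 9) contributes its full rectangle (area 48.00 mm²); After the difference (first − rest): starting from the r=5.5 cylinder (94.42 mm²), the 12×4 cube at (10.5, 9) misses the remaining region (no effect) — area = 94.42 mm². At z = 14.4: the r=5.5 cylinder gives a regular 32-gon of circumradius 5.5 (constant along its height) (area = (32/2)·5.500²·sin(360°/32) = 94.42 mm²); the cylinder at (13.5, 4.5): section is a regular 32-gon, circumradius r=8.5 (area = (32/2)·8.500²·sin(360°/32) = 225.52 mm²); the 12×4 cube at (10.5, 9) contributes its full rectangle (area 48.00 mm²); After the difference (first − rest): starting from the r=5.5 cylinder (94.42 mm²), the r=8.5 cylinder at (13.5, 4.5) misses the remaining region (no effect); the 12×4 cube at (10.5, 9) misses the remaining region (no effect) — area = 94.42 mm². Checking containment: the cross-section at z = 14.4 is a subset of the cross-section at z = 6.8.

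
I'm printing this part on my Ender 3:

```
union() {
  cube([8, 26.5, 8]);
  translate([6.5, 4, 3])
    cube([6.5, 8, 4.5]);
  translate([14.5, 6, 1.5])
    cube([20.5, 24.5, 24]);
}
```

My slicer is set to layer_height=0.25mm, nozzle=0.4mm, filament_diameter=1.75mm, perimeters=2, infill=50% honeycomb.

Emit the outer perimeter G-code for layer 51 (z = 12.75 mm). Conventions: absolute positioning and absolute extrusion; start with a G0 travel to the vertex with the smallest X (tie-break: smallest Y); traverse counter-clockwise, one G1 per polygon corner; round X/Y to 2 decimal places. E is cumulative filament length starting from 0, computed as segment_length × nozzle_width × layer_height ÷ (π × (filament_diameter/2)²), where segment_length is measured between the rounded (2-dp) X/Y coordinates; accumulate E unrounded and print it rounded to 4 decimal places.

At z = 12.75 mm: the cube is absent (z outside [0, 8]); the cube at (6.5, 4) is absent (z outside [3, 7.5]); the cube at (14.5, 6) is present — its section is the full 20.5×24.5 rectangle; Merging all regions: only the 20.5×24.5 cube at (14.5, 6) is present, so the union is just that shape — 1 connected region. The outline is a single polygon with 4 vertices. Extrusion per mm of travel: 0.4 × 0.25 / (π × 0.875²) = 0.041575. Accumulating E over each segment gives final E = 3.7418.

G0 X14.50 Y6.00 Z12.75
G1 X35.00 Y6.00 E0.8523
G1 X35.00 Y30.50 E1.8709
G1 X14.50 Y30.50 E2.7232
G1 X14.50 Y6.00 E3.7418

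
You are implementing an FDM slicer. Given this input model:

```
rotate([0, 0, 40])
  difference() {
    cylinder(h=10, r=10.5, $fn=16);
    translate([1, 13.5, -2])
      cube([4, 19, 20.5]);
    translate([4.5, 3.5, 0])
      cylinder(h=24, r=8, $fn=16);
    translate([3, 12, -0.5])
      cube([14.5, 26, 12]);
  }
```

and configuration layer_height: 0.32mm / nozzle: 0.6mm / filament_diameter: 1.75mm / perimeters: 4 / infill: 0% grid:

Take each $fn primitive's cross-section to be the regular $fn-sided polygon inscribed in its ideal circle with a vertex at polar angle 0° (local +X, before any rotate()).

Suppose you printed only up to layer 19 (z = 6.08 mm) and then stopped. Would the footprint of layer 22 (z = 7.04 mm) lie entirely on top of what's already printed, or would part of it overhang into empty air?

entirely on top

Compare the two slices. At z = 6.08: the r=10.5 cylinder gives a regular 16-gon of circumradius 10.5 (constant along its height) (area = (16/2)·10.500²·sin(360°/16) = 337.53 mm²); the cube at (1, 13.5) (footprint 4×19) is included at this height (area 76.00 mm²); the r=8 cylinder at (4.5, 3.5) gives a regular 16-gon of circumradius 8 (constant along its height) (area = (16/2)·8.000²·sin(360°/16) = 195.93 mm²); the cube at (3, 12) is present — its section is the full 14.5×26 rectangle (area 377.00 mm²); Subtracting the remaining from the first: starting from the r=10.5 cylinder (337.53 mm²), the 4×19 cube at (1, 13.5) misses the remaining region (no effect); the r=8 cylinder at (4.5, 3.5) partially overlaps it — only the 153.88 mm² overlap (of its 195.93 mm²) is removed, clipping the outline; the 14.5×26 cube at (3, 12) misses the remaining region (no effect) — area = 183.65 mm²; (rotated 40° about Z; rotation is an isometry so areas/perimeters/island counts are preserved). At z = 7.04: the r=10.5 cylinder contributes a regular 16-gon of circumradius 10.5 (area = (16/2)·10.500²·sin(360°/16) = 337.53 mm²); the 4×19 cube at (1, 13.5) contributes its full rectangle (area 76.00 mm²); the r=8 cylinder at (4.5, 3.5) contributes a regular 16-gon of circumradius 8 (area = (16/2)·8.000²·sin(360°/16) = 195.93 mm²); the 14.5×26 cube at (3, 12) contributes its full rectangle (area 377.00 mm²); After the difference (first − rest): starting from the r=10.5 cylinder (337.53 mm²), the 4×19 cube at (1, 13.5) misses the remaining region (no effect); the r=8 cylinder at (4.5, 3.5) partially overlaps it — only the 153.88 mm² overlap (of its 195.93 mm²) is removed, clipping the outline; the 14.5×26 cube at (3, 12) misses the remaining region (no effect) — area = 183.65 mm²; (whole slice rotated 40° about Z — lengths, areas and connectivity unchanged). Checking containment: the cross-section at z = 7.04 is a subset of the cross-section at z = 6.08.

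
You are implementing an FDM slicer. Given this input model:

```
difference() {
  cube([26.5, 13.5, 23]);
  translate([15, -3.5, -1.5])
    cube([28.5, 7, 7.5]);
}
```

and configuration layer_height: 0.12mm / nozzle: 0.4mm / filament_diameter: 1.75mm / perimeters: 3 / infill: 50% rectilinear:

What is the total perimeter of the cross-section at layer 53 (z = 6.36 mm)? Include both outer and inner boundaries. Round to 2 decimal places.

At z = 6.36 mm: the cube (footprint 26.5×13.5) is included at this height (perimeter 80.00 mm); the cube at (15, -3.5) is absent (z outside [-1.5, 6]); After the difference (first − rest): none of the subtracted shapes is present at this height, so the 26.5×13.5 cube is unchanged — boundary = 80.00 mm. Overall, the cross-section is a single solid region. Total boundary length (outer) = 80.00 mm.

80.00 mm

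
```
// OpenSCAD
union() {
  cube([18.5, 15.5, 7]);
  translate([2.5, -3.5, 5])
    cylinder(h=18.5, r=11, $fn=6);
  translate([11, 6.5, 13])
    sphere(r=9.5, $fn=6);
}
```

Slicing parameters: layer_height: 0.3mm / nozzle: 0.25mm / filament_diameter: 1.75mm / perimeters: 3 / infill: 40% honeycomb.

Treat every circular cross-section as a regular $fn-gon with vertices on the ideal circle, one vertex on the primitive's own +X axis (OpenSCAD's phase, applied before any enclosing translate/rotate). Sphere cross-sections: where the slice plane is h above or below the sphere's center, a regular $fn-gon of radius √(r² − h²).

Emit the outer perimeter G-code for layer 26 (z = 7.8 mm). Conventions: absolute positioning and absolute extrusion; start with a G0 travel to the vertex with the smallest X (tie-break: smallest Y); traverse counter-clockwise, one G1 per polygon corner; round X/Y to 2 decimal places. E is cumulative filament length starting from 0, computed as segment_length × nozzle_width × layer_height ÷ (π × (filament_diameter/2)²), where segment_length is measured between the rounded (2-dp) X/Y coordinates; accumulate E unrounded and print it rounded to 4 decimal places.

At z = 7.8 mm: the cube is not intersected at this z (z outside [0, 7]); the r=11 cylinder at (2.5, -3.5) contributes a regular 6-gon of circumradius 11; the sphere at (11, 6.5): section is a regular 6-gon, circumradius = √(r²−h²) = √(9.5²−5.2²) = 7.950; Merging all regions: the regions partially overlap (shared area 29.99 mm²), so overlapping operands fuse into one piece — 1 connected region. The outline is a single polygon with 12 vertices. Extrusion per mm of travel: 0.25 × 0.3 / (π × 0.875²) = 0.031181. Accumulating E over each segment gives final E = 2.7926.

G0 X-8.50 Y-3.50 Z7.80
G1 X-3.00 Y-13.03 E0.3431
G1 X8.00 Y-13.03 E0.6861
G1 X13.50 Y-3.50 E1.0292
G1 X11.70 Y-0.39 E1.1412
G1 X14.98 Y-0.39 E1.2435
G1 X18.95 Y6.50 E1.4915
G1 X14.98 Y13.39 E1.7394
G1 X7.02 Y13.39 E1.9876
G1 X3.05 Y6.50 E2.2356
G1 X3.32 Y6.03 E2.2525
G1 X-3.00 Y6.03 E2.4495
G1 X-8.50 Y-3.50 E2.7926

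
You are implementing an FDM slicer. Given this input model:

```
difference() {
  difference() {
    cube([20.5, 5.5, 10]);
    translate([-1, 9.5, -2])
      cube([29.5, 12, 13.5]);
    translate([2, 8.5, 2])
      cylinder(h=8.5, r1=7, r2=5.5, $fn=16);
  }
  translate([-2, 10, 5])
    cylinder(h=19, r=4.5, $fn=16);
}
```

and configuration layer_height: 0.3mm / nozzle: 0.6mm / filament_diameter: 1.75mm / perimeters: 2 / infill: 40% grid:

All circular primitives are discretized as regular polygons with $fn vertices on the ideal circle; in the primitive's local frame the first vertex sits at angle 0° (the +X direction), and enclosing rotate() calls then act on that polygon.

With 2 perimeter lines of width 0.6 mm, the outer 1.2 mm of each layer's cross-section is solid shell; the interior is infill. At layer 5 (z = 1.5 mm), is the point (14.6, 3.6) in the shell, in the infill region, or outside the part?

infill

At z = 1.5 mm: the cube is present — its section is the full 20.5×5.5 rectangle; the cube at (-1, 9.5) is present — its section is the full 29.5×12 rectangle; the cone at (2, 8.5) is absent (z outside [2, 10.5]); Taking the first minus the rest: starting from the 20.5×5.5 cube, the 29.5×12 cube at (-1, 9.5) misses the remaining region (no effect) — 1 connected region; the cylinder at (-2, 10) does not reach this height (z outside [5, 24]); Subtracting the remaining from the first: none of the subtracted shapes is present at this height, so the result so far is unchanged — 1 connected region. Overall, the cross-section is a single solid region. The nearest boundary edge runs (0.00, 5.50)→(20.50, 5.50); distance from the point to it = 1.90 mm. The point is inside the cross-section and 1.90 mm from the nearest boundary — more than the 1.2 mm shell width (2 × 0.6), so it's in the infill interior.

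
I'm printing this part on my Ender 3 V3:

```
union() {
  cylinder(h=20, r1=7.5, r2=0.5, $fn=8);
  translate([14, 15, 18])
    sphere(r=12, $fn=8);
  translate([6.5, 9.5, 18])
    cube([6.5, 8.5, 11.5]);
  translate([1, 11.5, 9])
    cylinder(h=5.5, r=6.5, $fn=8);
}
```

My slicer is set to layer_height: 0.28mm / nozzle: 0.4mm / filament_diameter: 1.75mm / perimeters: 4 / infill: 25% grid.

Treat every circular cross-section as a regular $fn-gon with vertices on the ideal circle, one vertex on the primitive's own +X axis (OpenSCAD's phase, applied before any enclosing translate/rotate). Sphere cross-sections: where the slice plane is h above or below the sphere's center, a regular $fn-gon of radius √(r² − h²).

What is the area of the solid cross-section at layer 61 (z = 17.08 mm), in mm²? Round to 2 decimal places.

411.45 mm²

At z = 17.08 mm: the cone: at t=0.854 of its height the radius interpolates to r₁+(r₂−r₁)t = 1.522, giving a regular 8-gon of that circumradius (area = (8/2)·1.522²·sin(360°/8) = 6.55 mm²); the r=12 sphere at (14, 15) contributes a regular 8-gon of circumradius √(12²−0.92²) = 11.965 (area = (8/2)·11.965²·sin(360°/8) = 404.90 mm²); the cube at (6.5, 9.5) is absent (z outside [18, 29.5]); the cylinder at (1, 11.5) does not reach this height (z outside [9, 14.5]); Merging all regions: the 2 present regions are separate (no shared area or edge), so areas and boundary lengths simply add and each stays a separate island — area = 411.45 mm². Overall, the cross-section has 2 separate islands. Net area = 411.45 mm².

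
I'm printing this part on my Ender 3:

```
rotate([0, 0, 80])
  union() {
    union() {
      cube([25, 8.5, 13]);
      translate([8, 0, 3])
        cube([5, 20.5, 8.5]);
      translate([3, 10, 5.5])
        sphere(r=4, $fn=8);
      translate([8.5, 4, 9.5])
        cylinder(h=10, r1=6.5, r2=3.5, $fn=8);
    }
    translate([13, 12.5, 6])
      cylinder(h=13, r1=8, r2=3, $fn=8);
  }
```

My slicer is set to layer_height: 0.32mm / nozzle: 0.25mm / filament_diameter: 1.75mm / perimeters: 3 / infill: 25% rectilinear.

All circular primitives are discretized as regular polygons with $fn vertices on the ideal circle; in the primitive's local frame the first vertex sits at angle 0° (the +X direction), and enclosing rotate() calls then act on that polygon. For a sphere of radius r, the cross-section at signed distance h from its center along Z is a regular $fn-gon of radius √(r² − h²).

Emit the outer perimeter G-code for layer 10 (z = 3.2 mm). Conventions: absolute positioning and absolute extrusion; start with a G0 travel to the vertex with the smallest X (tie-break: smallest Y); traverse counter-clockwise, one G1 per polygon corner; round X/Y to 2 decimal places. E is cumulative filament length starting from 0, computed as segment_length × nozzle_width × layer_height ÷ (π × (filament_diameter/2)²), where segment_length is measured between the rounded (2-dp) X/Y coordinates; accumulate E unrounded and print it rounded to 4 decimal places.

G0 X-18.80 Y11.44 Z3.20
G1 X-6.98 Y9.35 E0.3992
G1 X-7.39 Y7.04 E0.4773
G1 X-8.76 Y7.91 E0.5312
G1 X-11.20 Y7.37 E0.6144
G1 X-12.55 Y5.26 E0.6977
G1 X-12.01 Y2.81 E0.7811
G1 X-9.90 Y1.47 E0.8643
G1 X-8.31 Y1.82 E0.9184
G1 X-8.37 Y1.48 E0.9299
G1 X0.00 Y0.00 E1.2126
G1 X4.34 Y24.62 E2.0441
G1 X-4.03 Y26.10 E2.3268
G1 X-6.11 Y14.28 E2.7260
G1 X-17.93 Y16.36 E3.1251
G1 X-18.80 Y11.44 E3.2913

At z = 3.2 mm: the cube is present — its section is the full 25×8.5 rectangle; the cube at (8, 0) (footprint 5×20.5) is included at this height; the r=4 sphere at (3, 10) slices to a regular 8-gon of circumradius 3.273 (√(r²−h²) with h=2.3 from center); the cone at (8.5, 4) is not intersected at this z (z outside [9.5, 19.5]); Taking the union: the regions partially overlap (shared area 48.76 mm²), so overlapping operands fuse into one piece — 1 connected region; the cone at (13, 12.5) does not reach this height (z outside [6, 19]); Combining (union): only that combined region is present, so the union is just that shape — 1 connected region; (rotated 80° about Z; rotation is an isometry so areas/perimeters/island counts are preserved). The outline is a single polygon with 15 vertices. Extrusion per mm of travel: 0.25 × 0.32 / (π × 0.875²) = 0.033260. Accumulating E over each segment gives final E = 3.2913.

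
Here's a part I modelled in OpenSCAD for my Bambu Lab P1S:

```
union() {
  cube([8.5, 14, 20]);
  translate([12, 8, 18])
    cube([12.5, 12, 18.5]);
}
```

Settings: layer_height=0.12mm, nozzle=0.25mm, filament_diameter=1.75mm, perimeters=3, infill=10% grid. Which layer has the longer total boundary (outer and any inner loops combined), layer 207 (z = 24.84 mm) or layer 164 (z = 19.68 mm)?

Layer 207 (z = 24.84): the cube is not intersected at this z (z outside [0, 20]); the cube at (12, 8) (footprint 12.5×12) is included at this height (perimeter 49.00 mm); Merging all regions: only the 12.5×12 cube at (12, 8) is present, so the union is just that shape — boundary = 49.00 mm. So its perimeter = 49.00 mm. Layer 164 (z = 19.68): the cube is present — its section is the full 8.5×14 rectangle (perimeter 45.00 mm); the cube at (12, 8) (footprint 12.5×12) is included at this height (perimeter 49.00 mm); Taking the union: the 2 present regions are separate (no shared area or edge), so areas and boundary lengths simply add and each stays a separate island — boundary = 94.00 mm. So its perimeter = 94.00 mm. Layer 164 is larger (94.00 vs 49.00 mm).

layer 164 (z = 19.68 mm)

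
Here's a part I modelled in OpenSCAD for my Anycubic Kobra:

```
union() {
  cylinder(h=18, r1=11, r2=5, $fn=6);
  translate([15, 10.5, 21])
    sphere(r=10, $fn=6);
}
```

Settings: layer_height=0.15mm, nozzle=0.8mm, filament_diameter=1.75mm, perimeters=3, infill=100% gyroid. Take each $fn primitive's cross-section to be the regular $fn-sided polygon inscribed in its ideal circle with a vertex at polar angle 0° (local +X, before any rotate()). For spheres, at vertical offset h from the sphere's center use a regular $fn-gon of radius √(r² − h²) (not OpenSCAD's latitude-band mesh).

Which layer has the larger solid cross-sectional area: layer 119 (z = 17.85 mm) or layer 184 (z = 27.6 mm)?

layer 119 (z = 17.85 mm)

Layer 119 (z = 17.85): the cone contributes a regular 6-gon of circumradius 5.050 (interpolated between r1=11 and r2=5 at t=0.992) (area = (6/2)·5.050²·sin(360°/6) = 66.26 mm²); the r=10 sphere at (15, 10.5) slices to a regular 6-gon of circumradius 9.491 (√(r²−h²) with h=3.15 from center) (area = (6/2)·9.491²·sin(360°/6) = 234.03 mm²); Combining (union): the 2 present regions are separate (no shared area or edge), so areas and boundary lengths simply add and each stays a separate island — area = 300.29 mm². So its area = 300.29 mm². Layer 184 (z = 27.6): the cone is not intersected at this z (z outside [0, 18]); the r=10 sphere at (15, 10.5) slices to a regular 6-gon of circumradius 7.513 (√(r²−h²) with h=6.6 from center) (area = (6/2)·7.513²·sin(360°/6) = 146.64 mm²); Combining (union): only the r=10 sphere at (15, 10.5) is present, so the union is just that shape — area = 146.64 mm². So its area = 146.64 mm². Layer 119 is larger (300.29 vs 146.64 mm²).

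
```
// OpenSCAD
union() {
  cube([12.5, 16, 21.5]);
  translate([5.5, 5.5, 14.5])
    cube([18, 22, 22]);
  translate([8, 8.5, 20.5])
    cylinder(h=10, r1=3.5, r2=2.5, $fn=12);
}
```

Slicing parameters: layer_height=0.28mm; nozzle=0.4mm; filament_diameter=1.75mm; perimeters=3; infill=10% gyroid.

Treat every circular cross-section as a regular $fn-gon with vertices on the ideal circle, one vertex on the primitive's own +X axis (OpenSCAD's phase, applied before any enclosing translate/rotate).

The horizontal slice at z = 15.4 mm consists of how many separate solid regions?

1

At z = 15.4 mm: the cube (footprint 12.5×16) is included at this height; the cube at (5.5, 5.5) (footprint 18×22) is included at this height; the cone at (8, 8.5) is not intersected at this z (z outside [20.5, 30.5]); Combining (union): the regions partially overlap (shared area 73.50 mm²), so overlapping operands fuse into one piece — 1 connected region. The result has 1 disconnected region.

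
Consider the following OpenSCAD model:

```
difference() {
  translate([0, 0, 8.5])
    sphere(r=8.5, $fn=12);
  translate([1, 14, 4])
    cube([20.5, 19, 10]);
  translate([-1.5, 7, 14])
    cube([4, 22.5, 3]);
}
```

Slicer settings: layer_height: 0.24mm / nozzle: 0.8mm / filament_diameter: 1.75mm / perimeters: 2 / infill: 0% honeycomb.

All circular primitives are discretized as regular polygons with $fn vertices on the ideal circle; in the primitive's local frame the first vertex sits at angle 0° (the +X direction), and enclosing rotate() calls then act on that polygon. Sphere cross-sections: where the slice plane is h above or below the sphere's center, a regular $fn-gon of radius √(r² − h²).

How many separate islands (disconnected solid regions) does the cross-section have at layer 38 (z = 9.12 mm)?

1

At z = 9.12 mm: the sphere: section is a regular 12-gon, circumradius = √(r²−h²) = √(8.5²−0.62²) = 8.477; the cube at (1, 14) is present — its section is the full 20.5×19 rectangle; the cube at (-1.5, 7) is not intersected at this z (z outside [14, 17]); Taking the first minus the rest: starting from the r=8.5 sphere, the 20.5×19 cube at (1, 14) misses the remaining region (no effect) — 1 connected region. Overall, the cross-section is a single solid region. Island count = 1.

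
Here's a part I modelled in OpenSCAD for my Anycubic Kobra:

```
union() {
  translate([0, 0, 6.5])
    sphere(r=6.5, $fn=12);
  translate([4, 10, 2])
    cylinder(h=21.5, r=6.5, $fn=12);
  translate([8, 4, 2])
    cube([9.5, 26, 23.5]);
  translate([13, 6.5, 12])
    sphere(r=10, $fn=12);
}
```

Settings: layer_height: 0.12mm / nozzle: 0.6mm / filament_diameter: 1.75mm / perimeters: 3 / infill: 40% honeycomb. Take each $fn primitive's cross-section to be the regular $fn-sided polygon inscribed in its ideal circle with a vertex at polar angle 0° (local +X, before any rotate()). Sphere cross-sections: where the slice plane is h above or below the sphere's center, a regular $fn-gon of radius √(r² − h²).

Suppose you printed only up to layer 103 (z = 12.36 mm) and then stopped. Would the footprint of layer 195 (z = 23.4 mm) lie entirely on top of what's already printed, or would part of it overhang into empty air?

Compare the two slices. At z = 12.36: the sphere: section is a regular 12-gon, circumradius = √(r²−h²) = √(6.5²−5.86²) = 2.813 (area = (12/2)·2.813²·sin(360°/12) = 23.73 mm²); the cylinder at (4, 10): section is a regular 12-gon, circumradius r=6.5 (area = (12/2)·6.500²·sin(360°/12) = 126.75 mm²); the cube at (8, 4) (footprint 9.5×26) is included at this height (area 247.00 mm²); the r=10 sphere at (13, 6.5) contributes a regular 12-gon of circumradius √(10²−0.36²) = 9.994 (area = (12/2)·9.994²·sin(360°/12) = 299.61 mm²); Taking the union: the regions partially overlap — summed areas 697.09 mm² minus the doubly-counted overlap 168.39 mm² gives 528.71 mm² — area = 528.71 mm². At z = 23.4: the sphere does not reach this height (|z−center|=16.900 > r=6.5); the r=6.5 cylinder at (4, 10) gives a regular 12-gon of circumradius 6.5 (constant along its height) (area = (12/2)·6.500²·sin(360°/12) = 126.75 mm²); the 9.5×26 cube at (8, 4) contributes its full rectangle (area 247.00 mm²); the sphere at (13, 6.5) is not intersected at this z (|z−center|=11.400 > r=10); Merging all regions: the regions partially overlap — summed areas 373.75 mm² minus the doubly-counted overlap 16.07 mm² gives 357.68 mm² — area = 357.68 mm². Checking containment: the cross-section at z = 23.4 is a subset of the cross-section at z = 12.36.

entirely on top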